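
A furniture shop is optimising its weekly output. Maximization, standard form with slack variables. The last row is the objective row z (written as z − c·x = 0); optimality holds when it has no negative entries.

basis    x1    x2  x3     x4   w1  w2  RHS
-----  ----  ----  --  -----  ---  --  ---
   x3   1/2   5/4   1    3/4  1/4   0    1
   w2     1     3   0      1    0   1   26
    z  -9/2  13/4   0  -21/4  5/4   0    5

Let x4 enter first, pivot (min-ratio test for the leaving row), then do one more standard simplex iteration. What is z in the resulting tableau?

Ratio test on column x4 — row 1: 1/(3/4) = 4/3; row 2: 26/1 = 26. Minimum is 4/3 at row 1 (x3 leaves); pivot element 3/4.
Pivot on row 1; the z-row RHS becomes 5 − (-21/4)·(4/3) = 12.
Next entering variable (most negative z-row entry -1): x1.
Ratio test on column x1 — row 1: (4/3)/(2/3) = 2; row 2: (74/3)/(1/3) = 74. Minimum is 2 at row 1 (x4 leaves); pivot element 2/3.
After the second pivot the z-row RHS is 12 − (-1)·2 = 14.

14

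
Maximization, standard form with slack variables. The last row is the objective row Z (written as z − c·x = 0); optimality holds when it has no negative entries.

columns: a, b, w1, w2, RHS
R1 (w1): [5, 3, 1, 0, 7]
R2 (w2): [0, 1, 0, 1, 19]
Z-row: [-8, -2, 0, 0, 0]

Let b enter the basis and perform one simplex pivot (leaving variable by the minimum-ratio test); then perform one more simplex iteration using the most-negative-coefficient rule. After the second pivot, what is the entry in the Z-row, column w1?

8/5

Ratio test on column b — row 1: 7/3 = 7/3; row 2: 19/1 = 19. Minimum is 7/3 at row 1 (w1 leaves); pivot element 3.
Divide row 1 by 3; eliminate column b from the other rows.
Second iteration: most negative Z-row entry is -14/3 in column a, so a enters.
Ratio test on column a — row 1: (7/3)/(5/3) = 7/5; row 2: entry -5/3 ≤ 0. Minimum is 7/5 at row 1 (b leaves); pivot element 5/3.
Divide row 1 by 5/3; eliminate column a from the other rows.
After both pivots, the entry at the Z-row, column w1 is 8/5.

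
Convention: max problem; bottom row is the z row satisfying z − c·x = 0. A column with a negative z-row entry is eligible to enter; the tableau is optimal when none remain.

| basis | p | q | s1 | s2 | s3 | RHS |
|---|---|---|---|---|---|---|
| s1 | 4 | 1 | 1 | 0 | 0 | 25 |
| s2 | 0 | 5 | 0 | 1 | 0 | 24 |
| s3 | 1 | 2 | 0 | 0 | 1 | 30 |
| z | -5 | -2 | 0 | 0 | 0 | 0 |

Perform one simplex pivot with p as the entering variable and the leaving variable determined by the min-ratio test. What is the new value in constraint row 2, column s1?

Ratio test on column p — row 1: 25/4 = 25/4; row 2: entry 0 ≤ 0; row 3: 30/1 = 30. Minimum is 25/4 at row 1 (s1 leaves); pivot element 4.
Divide row 1 by 4; eliminate column p from the other rows.
Row 2 update in column s1: 0 − 0·(1/4) = 0.

0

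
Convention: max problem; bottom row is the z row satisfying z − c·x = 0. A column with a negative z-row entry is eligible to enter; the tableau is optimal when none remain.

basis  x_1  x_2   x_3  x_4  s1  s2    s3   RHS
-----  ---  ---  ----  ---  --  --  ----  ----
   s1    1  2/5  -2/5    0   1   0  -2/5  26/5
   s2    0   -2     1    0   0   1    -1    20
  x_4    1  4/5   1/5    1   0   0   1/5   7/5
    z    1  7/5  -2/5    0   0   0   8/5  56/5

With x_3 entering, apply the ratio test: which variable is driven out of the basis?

Column x_3 entries and ratios — s1: -2/5 ≤ 0, skip; s2: 20/1 = 20; x_4: (7/5)/(1/5) = 7.
Smallest ratio is 7 in the row of x_4, so x_4 leaves.

x_4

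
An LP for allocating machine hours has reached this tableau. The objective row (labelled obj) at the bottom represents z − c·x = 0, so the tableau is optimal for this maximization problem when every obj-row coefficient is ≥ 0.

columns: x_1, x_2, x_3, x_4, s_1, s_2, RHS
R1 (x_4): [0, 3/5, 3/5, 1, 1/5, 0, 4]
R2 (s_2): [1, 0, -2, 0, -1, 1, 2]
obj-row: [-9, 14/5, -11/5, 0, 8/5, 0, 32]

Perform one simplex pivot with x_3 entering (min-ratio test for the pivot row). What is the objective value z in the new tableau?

140/3

Ratio test on column x_3 — row 1: 4/(3/5) = 20/3; row 2: entry -2 ≤ 0. Minimum is 20/3 at row 1 (x_4 leaves); pivot element 3/5.
Pivot on row 1; the obj-row RHS becomes 32 − (-11/5)·(20/3) = 140/3.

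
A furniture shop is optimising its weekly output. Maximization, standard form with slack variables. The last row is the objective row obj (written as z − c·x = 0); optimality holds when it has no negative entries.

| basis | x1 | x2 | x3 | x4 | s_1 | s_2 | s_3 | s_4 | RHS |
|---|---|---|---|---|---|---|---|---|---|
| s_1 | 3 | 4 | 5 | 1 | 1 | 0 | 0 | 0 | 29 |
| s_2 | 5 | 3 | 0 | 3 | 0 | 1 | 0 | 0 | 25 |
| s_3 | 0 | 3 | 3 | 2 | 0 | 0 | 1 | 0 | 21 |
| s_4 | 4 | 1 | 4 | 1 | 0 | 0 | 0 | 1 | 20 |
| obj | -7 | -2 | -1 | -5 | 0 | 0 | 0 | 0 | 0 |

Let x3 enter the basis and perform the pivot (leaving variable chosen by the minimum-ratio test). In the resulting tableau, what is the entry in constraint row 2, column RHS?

Ratio test on column x3 — row 1: 29/5 = 29/5; row 2: entry 0 ≤ 0; row 3: 21/3 = 7; row 4: 20/4 = 5. Minimum is 5 at row 4 (s_4 leaves); pivot element 4.
Divide row 4 by 4; eliminate column x3 from the other rows.
Row 2 update in column RHS: 25 − 0·5 = 25.

25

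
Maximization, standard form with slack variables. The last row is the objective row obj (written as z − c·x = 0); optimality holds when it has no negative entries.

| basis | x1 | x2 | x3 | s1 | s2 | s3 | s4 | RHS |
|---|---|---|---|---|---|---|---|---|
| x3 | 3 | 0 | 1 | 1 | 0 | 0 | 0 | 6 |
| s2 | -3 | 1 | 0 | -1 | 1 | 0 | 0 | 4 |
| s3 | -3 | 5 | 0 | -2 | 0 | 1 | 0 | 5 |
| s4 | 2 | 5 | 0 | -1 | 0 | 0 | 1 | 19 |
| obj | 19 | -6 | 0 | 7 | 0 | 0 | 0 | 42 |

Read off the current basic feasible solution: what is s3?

5

s3 is basic (row 3); its value is the RHS of that row, 5.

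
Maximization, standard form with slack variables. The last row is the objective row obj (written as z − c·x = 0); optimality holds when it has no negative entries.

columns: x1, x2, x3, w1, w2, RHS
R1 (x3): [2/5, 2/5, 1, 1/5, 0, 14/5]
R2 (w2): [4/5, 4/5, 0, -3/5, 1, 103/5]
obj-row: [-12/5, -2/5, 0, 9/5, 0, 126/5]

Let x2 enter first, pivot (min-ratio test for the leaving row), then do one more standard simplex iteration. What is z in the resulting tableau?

42

Ratio test on column x2 — row 1: (14/5)/(2/5) = 7; row 2: (103/5)/(4/5) = 103/4. Minimum is 7 at row 1 (x3 leaves); pivot element 2/5.
Pivot on row 1; the obj-row RHS becomes 126/5 − (-2/5)·7 = 28.
Next entering variable (most negative obj-row entry -2): x1.
Ratio test on column x1 — row 1: 7/1 = 7; row 2: entry 0 ≤ 0. Minimum is 7 at row 1 (x2 leaves); pivot element 1.
After the second pivot the obj-row RHS is 28 − (-2)·7 = 42.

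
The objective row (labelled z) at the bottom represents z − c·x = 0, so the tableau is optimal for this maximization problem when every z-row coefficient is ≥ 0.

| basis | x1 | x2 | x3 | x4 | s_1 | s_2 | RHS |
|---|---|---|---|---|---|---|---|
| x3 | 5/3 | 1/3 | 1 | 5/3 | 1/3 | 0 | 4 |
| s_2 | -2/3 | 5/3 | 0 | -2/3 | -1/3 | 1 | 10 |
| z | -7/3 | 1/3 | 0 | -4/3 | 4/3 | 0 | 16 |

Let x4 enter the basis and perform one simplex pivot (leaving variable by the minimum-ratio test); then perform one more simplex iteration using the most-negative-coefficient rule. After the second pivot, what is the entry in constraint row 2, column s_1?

-1/5

Ratio test on column x4 — row 1: 4/(5/3) = 12/5; row 2: entry -2/3 ≤ 0. Minimum is 12/5 at row 1 (x3 leaves); pivot element 5/3.
Divide row 1 by 5/3; eliminate column x4 from the other rows.
Second iteration: most negative z-row entry is -1 in column x1, so x1 enters.
Ratio test on column x1 — row 1: (12/5)/1 = 12/5; row 2: entry 0 ≤ 0. Minimum is 12/5 at row 1 (x4 leaves); pivot element 1.
Divide row 1 by 1; eliminate column x1 from the other rows.
After both pivots, the entry at constraint row 2, column s_1 is -1/5.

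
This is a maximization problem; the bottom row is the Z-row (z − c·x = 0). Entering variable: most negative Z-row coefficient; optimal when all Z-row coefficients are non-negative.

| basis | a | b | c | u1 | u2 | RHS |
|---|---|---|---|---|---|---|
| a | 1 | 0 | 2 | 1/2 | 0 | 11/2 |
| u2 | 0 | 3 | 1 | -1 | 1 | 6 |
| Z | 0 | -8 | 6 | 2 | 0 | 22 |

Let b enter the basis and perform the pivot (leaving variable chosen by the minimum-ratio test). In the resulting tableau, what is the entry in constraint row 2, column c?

1/3

Ratio test on column b — row 1: entry 0 ≤ 0; row 2: 6/3 = 2. Minimum is 2 at row 2 (u2 leaves); pivot element 3.
Divide row 2 by 3; eliminate column b from the other rows.
In the new row 2, the c entry is the old entry divided by the pivot: 1/3 = 1/3.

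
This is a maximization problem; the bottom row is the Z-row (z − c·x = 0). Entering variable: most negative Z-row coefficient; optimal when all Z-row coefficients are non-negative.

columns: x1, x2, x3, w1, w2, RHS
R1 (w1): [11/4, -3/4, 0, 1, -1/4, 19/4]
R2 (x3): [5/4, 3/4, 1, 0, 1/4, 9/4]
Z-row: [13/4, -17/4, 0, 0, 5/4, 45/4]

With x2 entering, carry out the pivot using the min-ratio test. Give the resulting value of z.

Ratio test on column x2 — row 1: entry -3/4 ≤ 0; row 2: (9/4)/(3/4) = 3. Minimum is 3 at row 2 (x3 leaves); pivot element 3/4.
Pivot on row 2; the Z-row RHS becomes 45/4 − (-17/4)·3 = 24.

24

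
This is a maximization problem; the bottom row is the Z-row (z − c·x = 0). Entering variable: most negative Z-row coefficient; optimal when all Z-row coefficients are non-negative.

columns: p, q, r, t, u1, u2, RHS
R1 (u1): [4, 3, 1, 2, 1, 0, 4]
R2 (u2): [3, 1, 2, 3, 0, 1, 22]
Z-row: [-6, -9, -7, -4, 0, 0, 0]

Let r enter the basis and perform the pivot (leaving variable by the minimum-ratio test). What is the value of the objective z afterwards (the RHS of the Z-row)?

Ratio test on column r — row 1: 4/1 = 4; row 2: 22/2 = 11. Minimum is 4 at row 1 (u1 leaves); pivot element 1.
Pivot on row 1; the Z-row RHS becomes 0 − (-7)·4 = 28.

28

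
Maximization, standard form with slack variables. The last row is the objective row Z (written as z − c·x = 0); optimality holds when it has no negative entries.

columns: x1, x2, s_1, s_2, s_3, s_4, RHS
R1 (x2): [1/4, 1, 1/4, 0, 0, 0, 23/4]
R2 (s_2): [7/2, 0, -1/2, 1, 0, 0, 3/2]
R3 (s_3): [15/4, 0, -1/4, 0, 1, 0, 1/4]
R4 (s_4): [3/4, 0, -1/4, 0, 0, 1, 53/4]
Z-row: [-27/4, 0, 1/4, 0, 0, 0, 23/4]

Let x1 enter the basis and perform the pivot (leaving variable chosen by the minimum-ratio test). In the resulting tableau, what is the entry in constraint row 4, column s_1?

-1/5

Ratio test on column x1 — row 1: (23/4)/(1/4) = 23; row 2: (3/2)/(7/2) = 3/7; row 3: (1/4)/(15/4) = 1/15; row 4: (53/4)/(3/4) = 53/3. Minimum is 1/15 at row 3 (s_3 leaves); pivot element 15/4.
Divide row 3 by 15/4; eliminate column x1 from the other rows.
Row 4 update in column s_1: -1/4 − (3/4)·(-1/15) = -1/5.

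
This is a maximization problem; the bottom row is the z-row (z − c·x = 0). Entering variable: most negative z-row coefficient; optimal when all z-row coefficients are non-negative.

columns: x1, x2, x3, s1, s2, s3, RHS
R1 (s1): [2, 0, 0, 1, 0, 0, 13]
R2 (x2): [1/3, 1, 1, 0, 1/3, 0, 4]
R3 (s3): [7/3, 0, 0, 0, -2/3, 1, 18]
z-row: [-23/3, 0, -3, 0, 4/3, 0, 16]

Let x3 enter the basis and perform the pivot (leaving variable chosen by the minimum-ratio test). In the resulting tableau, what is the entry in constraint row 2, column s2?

1/3

Ratio test on column x3 — row 1: entry 0 ≤ 0; row 2: 4/1 = 4; row 3: entry 0 ≤ 0. Minimum is 4 at row 2 (x2 leaves); pivot element 1.
Divide row 2 by 1; eliminate column x3 from the other rows.
In the new row 2, the s2 entry is the old entry divided by the pivot: (1/3)/1 = 1/3.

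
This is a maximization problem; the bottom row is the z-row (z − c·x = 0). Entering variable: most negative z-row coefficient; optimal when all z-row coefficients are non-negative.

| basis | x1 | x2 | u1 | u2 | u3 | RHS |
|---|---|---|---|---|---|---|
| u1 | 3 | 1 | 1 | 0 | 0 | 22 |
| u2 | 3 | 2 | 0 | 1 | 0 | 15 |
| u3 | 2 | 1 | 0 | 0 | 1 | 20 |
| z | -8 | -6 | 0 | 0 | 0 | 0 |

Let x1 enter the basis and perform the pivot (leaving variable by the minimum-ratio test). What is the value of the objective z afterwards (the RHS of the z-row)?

Ratio test on column x1 — row 1: 22/3 = 22/3; row 2: 15/3 = 5; row 3: 20/2 = 10. Minimum is 5 at row 2 (u2 leaves); pivot element 3.
Pivot on row 2; the z-row RHS becomes 0 − (-8)·5 = 40.

40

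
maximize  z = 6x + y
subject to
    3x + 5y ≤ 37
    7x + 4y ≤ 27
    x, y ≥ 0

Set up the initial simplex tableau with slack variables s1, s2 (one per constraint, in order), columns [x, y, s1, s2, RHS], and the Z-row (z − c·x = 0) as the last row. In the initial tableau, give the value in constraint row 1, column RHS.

37

The RHS of constraint 1 is b_1 = 37.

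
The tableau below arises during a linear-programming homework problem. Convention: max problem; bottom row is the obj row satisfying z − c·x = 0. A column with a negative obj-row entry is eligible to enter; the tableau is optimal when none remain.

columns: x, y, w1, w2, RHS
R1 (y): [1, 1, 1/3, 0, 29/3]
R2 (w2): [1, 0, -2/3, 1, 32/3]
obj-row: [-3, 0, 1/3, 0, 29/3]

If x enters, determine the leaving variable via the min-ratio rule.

Column x entries and ratios — y: (29/3)/1 = 29/3; w2: (32/3)/1 = 32/3.
Smallest ratio is 29/3 in the row of y, so y leaves.

y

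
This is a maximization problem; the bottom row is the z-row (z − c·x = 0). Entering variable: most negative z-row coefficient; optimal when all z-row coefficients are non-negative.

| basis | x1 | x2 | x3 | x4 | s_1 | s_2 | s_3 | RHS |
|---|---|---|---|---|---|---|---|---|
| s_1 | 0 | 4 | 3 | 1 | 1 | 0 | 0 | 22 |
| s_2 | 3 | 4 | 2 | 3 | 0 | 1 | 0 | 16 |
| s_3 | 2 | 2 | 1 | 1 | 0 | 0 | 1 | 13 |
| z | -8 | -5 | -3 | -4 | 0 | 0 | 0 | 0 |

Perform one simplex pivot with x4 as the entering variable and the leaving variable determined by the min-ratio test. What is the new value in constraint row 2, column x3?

Ratio test on column x4 — row 1: 22/1 = 22; row 2: 16/3 = 16/3; row 3: 13/1 = 13. Minimum is 16/3 at row 2 (s_2 leaves); pivot element 3.
Divide row 2 by 3; eliminate column x4 from the other rows.
In the new row 2, the x3 entry is the old entry divided by the pivot: 2/3 = 2/3.

2/3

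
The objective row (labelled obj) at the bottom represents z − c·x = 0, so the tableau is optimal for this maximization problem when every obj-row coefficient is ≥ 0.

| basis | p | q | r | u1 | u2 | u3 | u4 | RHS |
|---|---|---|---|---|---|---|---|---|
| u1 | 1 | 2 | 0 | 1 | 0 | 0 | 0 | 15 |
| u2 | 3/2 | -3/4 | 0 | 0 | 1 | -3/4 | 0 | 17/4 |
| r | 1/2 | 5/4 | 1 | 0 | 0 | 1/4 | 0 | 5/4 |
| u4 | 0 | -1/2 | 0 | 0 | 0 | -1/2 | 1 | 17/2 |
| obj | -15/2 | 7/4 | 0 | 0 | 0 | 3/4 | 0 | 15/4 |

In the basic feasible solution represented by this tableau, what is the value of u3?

0

u3 is not in the basis, so in the current basic feasible solution u3 = 0.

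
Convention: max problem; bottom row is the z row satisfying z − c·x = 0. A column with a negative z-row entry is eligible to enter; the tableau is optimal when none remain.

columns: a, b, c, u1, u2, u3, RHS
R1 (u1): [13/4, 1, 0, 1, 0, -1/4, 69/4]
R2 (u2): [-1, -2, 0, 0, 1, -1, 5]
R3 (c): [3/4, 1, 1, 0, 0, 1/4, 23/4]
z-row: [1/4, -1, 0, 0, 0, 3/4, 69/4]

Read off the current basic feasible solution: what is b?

b is not in the basis, so in the current basic feasible solution b = 0.

0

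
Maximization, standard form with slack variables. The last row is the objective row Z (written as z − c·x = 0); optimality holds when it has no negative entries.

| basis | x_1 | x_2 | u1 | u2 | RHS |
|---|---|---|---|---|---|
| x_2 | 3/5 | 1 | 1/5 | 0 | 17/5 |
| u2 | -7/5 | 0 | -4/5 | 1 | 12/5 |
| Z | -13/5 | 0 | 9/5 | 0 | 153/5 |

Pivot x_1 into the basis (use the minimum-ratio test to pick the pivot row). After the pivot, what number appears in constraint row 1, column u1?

Ratio test on column x_1 — row 1: (17/5)/(3/5) = 17/3; row 2: entry -7/5 ≤ 0. Minimum is 17/3 at row 1 (x_2 leaves); pivot element 3/5.
Divide row 1 by 3/5; eliminate column x_1 from the other rows.
In the new row 1, the u1 entry is the old entry divided by the pivot: (1/5)/(3/5) = 1/3.

1/3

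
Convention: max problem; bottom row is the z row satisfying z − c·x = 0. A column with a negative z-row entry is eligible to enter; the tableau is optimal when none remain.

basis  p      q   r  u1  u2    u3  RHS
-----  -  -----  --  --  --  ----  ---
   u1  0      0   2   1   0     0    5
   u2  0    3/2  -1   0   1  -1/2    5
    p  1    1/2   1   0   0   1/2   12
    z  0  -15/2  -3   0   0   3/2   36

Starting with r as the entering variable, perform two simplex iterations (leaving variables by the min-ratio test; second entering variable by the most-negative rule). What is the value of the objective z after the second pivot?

81

Ratio test on column r — row 1: 5/2 = 5/2; row 2: entry -1 ≤ 0; row 3: 12/1 = 12. Minimum is 5/2 at row 1 (u1 leaves); pivot element 2.
Pivot on row 1; the z-row RHS becomes 36 − (-3)·(5/2) = 87/2.
Next entering variable (most negative z-row entry -15/2): q.
Ratio test on column q — row 1: entry 0 ≤ 0; row 2: (15/2)/(3/2) = 5; row 3: (19/2)/(1/2) = 19. Minimum is 5 at row 2 (u2 leaves); pivot element 3/2.
After the second pivot the z-row RHS is 87/2 − (-15/2)·5 = 81.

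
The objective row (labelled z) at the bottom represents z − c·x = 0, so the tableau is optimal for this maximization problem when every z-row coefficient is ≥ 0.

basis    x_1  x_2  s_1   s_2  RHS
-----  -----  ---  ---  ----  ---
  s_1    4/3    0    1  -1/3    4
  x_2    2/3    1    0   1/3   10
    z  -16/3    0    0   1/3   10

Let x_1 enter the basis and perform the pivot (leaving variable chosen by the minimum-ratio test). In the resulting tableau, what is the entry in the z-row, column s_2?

Ratio test on column x_1 — row 1: 4/(4/3) = 3; row 2: 10/(2/3) = 15. Minimum is 3 at row 1 (s_1 leaves); pivot element 4/3.
Divide row 1 by 4/3; eliminate column x_1 from the other rows.
z-row update in column s_2: 1/3 − (-16/3)·(-1/4) = -1.

-1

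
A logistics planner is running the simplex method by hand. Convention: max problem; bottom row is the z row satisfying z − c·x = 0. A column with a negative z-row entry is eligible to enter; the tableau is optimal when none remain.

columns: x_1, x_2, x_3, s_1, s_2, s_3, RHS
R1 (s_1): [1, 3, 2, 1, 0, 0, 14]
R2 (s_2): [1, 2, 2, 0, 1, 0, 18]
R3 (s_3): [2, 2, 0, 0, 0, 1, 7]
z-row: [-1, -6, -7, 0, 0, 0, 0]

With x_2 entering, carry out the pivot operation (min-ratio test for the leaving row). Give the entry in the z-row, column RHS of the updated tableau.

21

Ratio test on column x_2 — row 1: 14/3 = 14/3; row 2: 18/2 = 9; row 3: 7/2 = 7/2. Minimum is 7/2 at row 3 (s_3 leaves); pivot element 2.
Divide row 3 by 2; eliminate column x_2 from the other rows.
z-row update in column RHS: 0 − (-6)·(7/2) = 21.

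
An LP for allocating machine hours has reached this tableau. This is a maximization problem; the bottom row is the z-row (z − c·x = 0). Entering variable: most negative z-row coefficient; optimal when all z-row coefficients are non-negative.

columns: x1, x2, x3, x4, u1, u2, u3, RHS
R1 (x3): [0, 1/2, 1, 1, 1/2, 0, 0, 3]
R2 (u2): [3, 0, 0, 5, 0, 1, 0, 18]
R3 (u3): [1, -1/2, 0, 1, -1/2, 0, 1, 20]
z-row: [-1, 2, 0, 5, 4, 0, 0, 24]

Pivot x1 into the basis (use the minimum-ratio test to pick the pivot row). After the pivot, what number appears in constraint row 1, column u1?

1/2

Ratio test on column x1 — row 1: entry 0 ≤ 0; row 2: 18/3 = 6; row 3: 20/1 = 20. Minimum is 6 at row 2 (u2 leaves); pivot element 3.
Divide row 2 by 3; eliminate column x1 from the other rows.
Row 1 update in column u1: 1/2 − 0·0 = 1/2.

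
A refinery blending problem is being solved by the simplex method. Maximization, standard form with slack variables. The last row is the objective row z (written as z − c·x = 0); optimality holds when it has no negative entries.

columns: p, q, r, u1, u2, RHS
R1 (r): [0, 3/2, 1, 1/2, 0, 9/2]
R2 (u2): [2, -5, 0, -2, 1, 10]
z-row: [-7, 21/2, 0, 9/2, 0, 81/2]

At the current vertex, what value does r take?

r is basic (row 1); its value is the RHS of that row, 9/2.

9/2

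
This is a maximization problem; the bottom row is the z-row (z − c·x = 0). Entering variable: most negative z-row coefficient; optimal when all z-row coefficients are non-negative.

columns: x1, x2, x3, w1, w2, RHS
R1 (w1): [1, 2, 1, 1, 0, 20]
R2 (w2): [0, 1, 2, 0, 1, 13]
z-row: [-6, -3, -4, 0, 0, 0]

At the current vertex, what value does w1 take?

w1 is basic (row 1); its value is the RHS of that row, 20.

20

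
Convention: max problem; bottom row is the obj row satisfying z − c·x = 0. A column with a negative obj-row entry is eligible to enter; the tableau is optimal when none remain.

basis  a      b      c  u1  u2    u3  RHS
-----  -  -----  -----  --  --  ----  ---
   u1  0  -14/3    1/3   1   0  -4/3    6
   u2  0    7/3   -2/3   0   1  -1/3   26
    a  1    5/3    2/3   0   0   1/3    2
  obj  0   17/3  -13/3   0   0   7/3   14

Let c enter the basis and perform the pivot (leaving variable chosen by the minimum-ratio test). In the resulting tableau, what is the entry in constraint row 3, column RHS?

Ratio test on column c — row 1: 6/(1/3) = 18; row 2: entry -2/3 ≤ 0; row 3: 2/(2/3) = 3. Minimum is 3 at row 3 (a leaves); pivot element 2/3.
Divide row 3 by 2/3; eliminate column c from the other rows.
In the new row 3, the RHS entry is the old entry divided by the pivot: 2/(2/3) = 3.

3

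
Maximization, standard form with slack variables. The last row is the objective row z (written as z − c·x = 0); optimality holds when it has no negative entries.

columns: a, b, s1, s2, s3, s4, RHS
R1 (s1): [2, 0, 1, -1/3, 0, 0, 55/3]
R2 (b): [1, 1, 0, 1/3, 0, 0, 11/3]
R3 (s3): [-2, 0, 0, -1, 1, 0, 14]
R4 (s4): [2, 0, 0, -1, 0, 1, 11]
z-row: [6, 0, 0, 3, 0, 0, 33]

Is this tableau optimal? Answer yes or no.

yes

Every z-row coefficient is ≥ 0, so the tableau is optimal.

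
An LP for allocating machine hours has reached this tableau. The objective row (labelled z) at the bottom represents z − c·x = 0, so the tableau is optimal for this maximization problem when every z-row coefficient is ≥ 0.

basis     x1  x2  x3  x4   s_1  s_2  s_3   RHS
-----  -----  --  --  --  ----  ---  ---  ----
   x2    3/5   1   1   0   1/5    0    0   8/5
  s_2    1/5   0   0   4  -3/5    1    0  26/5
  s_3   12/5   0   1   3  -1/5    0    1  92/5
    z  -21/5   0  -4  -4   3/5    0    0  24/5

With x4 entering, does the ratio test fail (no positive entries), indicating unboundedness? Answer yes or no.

no

Column x4 has positive entries in row(s) 2, 3, so the ratio test bounds it — not unbounded.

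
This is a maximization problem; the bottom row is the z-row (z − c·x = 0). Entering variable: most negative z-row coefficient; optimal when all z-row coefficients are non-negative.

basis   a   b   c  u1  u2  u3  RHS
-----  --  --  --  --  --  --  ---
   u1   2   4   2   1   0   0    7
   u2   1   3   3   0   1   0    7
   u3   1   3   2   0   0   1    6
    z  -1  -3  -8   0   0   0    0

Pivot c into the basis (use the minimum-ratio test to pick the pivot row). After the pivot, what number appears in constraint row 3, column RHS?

Ratio test on column c — row 1: 7/2 = 7/2; row 2: 7/3 = 7/3; row 3: 6/2 = 3. Minimum is 7/3 at row 2 (u2 leaves); pivot element 3.
Divide row 2 by 3; eliminate column c from the other rows.
Row 3 update in column RHS: 6 − 2·(7/3) = 4/3.

4/3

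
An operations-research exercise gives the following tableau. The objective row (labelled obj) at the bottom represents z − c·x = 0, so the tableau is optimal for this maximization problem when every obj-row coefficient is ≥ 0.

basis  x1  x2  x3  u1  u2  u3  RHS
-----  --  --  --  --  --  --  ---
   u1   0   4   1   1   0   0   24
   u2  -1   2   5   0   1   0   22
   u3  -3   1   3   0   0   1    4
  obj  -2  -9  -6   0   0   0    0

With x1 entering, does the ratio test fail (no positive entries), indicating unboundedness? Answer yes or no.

yes

Every constraint-row entry in column x1 is ≤ 0, so increasing x1 is unbounded.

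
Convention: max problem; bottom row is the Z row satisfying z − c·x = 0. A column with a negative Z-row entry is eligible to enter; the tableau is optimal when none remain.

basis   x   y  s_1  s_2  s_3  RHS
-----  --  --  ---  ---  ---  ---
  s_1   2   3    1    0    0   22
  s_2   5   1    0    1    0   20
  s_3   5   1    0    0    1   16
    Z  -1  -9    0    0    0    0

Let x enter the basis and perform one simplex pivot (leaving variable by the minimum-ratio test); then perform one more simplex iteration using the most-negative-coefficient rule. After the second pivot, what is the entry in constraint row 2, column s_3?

Ratio test on column x — row 1: 22/2 = 11; row 2: 20/5 = 4; row 3: 16/5 = 16/5. Minimum is 16/5 at row 3 (s_3 leaves); pivot element 5.
Divide row 3 by 5; eliminate column x from the other rows.
Second iteration: most negative Z-row entry is -44/5 in column y, so y enters.
Ratio test on column y — row 1: (78/5)/(13/5) = 6; row 2: entry 0 ≤ 0; row 3: (16/5)/(1/5) = 16. Minimum is 6 at row 1 (s_1 leaves); pivot element 13/5.
Divide row 1 by 13/5; eliminate column y from the other rows.
After both pivots, the entry at constraint row 2, column s_3 is -1.

-1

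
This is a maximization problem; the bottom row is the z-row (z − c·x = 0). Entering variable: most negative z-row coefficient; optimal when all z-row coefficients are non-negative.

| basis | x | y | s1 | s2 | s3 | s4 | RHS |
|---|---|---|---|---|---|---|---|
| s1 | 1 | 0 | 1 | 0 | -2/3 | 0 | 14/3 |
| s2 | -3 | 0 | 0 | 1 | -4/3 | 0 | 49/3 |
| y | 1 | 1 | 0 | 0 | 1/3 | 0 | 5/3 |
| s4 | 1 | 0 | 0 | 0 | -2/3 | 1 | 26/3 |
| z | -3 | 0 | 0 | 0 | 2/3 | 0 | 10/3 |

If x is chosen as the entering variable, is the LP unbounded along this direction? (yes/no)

no

Column x has positive entries in row(s) 1, 3, 4, so the ratio test bounds it — not unbounded.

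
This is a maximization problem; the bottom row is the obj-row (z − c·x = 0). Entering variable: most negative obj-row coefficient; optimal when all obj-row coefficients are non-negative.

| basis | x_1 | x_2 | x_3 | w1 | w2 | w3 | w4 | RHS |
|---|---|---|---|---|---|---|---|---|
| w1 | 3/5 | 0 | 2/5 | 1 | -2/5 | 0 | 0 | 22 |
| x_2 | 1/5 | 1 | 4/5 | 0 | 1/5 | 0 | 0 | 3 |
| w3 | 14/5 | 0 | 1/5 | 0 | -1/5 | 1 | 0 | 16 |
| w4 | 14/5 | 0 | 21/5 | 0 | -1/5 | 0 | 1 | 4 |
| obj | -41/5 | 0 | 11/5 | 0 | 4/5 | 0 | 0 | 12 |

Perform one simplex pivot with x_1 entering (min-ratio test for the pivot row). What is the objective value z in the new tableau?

166/7

Ratio test on column x_1 — row 1: 22/(3/5) = 110/3; row 2: 3/(1/5) = 15; row 3: 16/(14/5) = 40/7; row 4: 4/(14/5) = 10/7. Minimum is 10/7 at row 4 (w4 leaves); pivot element 14/5.
Pivot on row 4; the obj-row RHS becomes 12 − (-41/5)·(10/7) = 166/7.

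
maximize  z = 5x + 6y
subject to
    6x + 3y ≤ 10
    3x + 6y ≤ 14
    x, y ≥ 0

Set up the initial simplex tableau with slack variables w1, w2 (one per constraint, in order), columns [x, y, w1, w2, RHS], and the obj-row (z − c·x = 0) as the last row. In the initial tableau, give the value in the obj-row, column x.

-5

The obj-row carries the negated objective coefficients: the x entry is -5.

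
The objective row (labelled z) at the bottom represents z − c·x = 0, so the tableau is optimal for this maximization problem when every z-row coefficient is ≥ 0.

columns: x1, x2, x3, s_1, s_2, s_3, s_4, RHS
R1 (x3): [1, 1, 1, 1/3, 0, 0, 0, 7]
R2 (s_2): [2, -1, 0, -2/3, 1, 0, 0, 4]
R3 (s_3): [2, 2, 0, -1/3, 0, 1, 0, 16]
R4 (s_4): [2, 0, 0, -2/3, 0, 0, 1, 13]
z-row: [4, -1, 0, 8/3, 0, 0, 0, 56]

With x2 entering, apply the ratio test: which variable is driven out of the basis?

Column x2 entries and ratios — x3: 7/1 = 7; s_2: -1 ≤ 0, skip; s_3: 16/2 = 8; s_4: 0 ≤ 0, skip.
Smallest ratio is 7 in the row of x3, so x3 leaves.

x3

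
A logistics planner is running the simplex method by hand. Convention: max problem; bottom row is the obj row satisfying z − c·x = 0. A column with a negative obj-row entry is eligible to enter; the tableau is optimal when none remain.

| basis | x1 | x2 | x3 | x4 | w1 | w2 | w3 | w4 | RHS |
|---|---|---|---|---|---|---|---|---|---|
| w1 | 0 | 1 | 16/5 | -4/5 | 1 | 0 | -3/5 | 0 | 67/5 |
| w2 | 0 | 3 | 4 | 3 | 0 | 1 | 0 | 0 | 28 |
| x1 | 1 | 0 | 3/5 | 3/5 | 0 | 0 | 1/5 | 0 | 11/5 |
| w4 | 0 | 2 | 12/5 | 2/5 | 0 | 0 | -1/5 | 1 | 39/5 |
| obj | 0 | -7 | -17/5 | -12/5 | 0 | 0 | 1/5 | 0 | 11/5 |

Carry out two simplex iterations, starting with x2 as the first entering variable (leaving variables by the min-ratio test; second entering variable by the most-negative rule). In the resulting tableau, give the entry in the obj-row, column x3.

Ratio test on column x2 — row 1: (67/5)/1 = 67/5; row 2: 28/3 = 28/3; row 3: entry 0 ≤ 0; row 4: (39/5)/2 = 39/10. Minimum is 39/10 at row 4 (w4 leaves); pivot element 2.
Divide row 4 by 2; eliminate column x2 from the other rows.
Second iteration: most negative obj-row entry is -1 in column x4, so x4 enters.
Ratio test on column x4 — row 1: entry -1 ≤ 0; row 2: (163/10)/(12/5) = 163/24; row 3: (11/5)/(3/5) = 11/3; row 4: (39/10)/(1/5) = 39/2. Minimum is 11/3 at row 3 (x1 leaves); pivot element 3/5.
Divide row 3 by 3/5; eliminate column x4 from the other rows.
After both pivots, the entry at the obj-row, column x3 is 6.

6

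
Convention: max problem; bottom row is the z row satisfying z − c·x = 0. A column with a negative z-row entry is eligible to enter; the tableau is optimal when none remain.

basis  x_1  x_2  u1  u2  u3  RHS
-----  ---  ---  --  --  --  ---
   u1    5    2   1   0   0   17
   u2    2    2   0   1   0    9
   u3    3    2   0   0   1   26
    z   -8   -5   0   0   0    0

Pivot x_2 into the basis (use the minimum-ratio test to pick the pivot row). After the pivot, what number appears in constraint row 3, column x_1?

Ratio test on column x_2 — row 1: 17/2 = 17/2; row 2: 9/2 = 9/2; row 3: 26/2 = 13. Minimum is 9/2 at row 2 (u2 leaves); pivot element 2.
Divide row 2 by 2; eliminate column x_2 from the other rows.
Row 3 update in column x_1: 3 − 2·1 = 1.

1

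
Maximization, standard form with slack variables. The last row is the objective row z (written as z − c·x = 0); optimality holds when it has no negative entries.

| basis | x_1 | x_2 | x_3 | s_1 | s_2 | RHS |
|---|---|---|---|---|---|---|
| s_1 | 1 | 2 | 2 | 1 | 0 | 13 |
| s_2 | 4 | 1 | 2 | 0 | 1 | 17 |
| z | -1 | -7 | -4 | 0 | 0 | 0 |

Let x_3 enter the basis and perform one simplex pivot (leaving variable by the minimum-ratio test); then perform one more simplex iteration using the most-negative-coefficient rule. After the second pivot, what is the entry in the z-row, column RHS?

91/2

Ratio test on column x_3 — row 1: 13/2 = 13/2; row 2: 17/2 = 17/2. Minimum is 13/2 at row 1 (s_1 leaves); pivot element 2.
Divide row 1 by 2; eliminate column x_3 from the other rows.
Second iteration: most negative z-row entry is -3 in column x_2, so x_2 enters.
Ratio test on column x_2 — row 1: (13/2)/1 = 13/2; row 2: entry -1 ≤ 0. Minimum is 13/2 at row 1 (x_3 leaves); pivot element 1.
Divide row 1 by 1; eliminate column x_2 from the other rows.
After both pivots, the entry at the z-row, column RHS is 91/2.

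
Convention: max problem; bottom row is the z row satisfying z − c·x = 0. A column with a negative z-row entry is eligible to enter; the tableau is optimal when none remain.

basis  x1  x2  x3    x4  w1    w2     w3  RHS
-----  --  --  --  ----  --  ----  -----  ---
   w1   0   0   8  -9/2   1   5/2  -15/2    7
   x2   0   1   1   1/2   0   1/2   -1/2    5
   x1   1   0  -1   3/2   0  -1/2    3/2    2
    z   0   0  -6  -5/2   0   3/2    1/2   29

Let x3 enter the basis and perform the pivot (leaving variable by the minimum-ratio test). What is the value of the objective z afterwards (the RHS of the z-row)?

Ratio test on column x3 — row 1: 7/8 = 7/8; row 2: 5/1 = 5; row 3: entry -1 ≤ 0. Minimum is 7/8 at row 1 (w1 leaves); pivot element 8.
Pivot on row 1; the z-row RHS becomes 29 − (-6)·(7/8) = 137/4.

137/4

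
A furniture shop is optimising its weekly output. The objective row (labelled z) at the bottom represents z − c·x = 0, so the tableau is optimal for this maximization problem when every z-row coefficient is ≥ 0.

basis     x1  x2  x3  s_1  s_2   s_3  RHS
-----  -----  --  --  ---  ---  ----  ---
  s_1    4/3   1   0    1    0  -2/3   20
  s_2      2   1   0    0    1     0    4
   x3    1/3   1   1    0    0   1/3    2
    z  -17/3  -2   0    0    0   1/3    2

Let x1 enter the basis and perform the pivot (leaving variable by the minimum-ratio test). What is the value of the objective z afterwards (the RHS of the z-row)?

40/3

Ratio test on column x1 — row 1: 20/(4/3) = 15; row 2: 4/2 = 2; row 3: 2/(1/3) = 6. Minimum is 2 at row 2 (s_2 leaves); pivot element 2.
Pivot on row 2; the z-row RHS becomes 2 − (-17/3)·2 = 40/3.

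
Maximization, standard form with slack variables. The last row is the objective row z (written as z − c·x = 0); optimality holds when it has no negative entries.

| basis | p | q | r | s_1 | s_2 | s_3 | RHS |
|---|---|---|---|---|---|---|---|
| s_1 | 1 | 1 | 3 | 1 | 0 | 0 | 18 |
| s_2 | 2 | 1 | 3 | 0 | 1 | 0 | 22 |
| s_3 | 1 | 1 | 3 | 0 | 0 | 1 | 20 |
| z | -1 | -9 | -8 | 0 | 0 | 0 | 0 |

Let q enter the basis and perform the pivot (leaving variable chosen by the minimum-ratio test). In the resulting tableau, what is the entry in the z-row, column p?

Ratio test on column q — row 1: 18/1 = 18; row 2: 22/1 = 22; row 3: 20/1 = 20. Minimum is 18 at row 1 (s_1 leaves); pivot element 1.
Divide row 1 by 1; eliminate column q from the other rows.
z-row update in column p: -1 − (-9)·1 = 8.

8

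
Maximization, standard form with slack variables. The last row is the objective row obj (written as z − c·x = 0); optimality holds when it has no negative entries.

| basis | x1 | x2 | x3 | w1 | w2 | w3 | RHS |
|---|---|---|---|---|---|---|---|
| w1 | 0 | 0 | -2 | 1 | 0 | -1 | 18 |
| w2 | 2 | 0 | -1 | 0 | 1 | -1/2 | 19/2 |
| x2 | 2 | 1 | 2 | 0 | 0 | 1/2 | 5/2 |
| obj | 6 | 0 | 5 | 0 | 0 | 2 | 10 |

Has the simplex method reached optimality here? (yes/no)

yes

Every obj-row coefficient is ≥ 0, so the tableau is optimal.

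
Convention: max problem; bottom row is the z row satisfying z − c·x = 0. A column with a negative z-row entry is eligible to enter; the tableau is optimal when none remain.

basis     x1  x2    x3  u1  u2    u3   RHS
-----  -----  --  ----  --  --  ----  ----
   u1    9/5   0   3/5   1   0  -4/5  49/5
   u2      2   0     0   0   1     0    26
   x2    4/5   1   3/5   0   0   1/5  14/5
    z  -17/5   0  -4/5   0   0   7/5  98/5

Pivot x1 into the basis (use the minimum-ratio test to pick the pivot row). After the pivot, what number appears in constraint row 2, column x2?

Ratio test on column x1 — row 1: (49/5)/(9/5) = 49/9; row 2: 26/2 = 13; row 3: (14/5)/(4/5) = 7/2. Minimum is 7/2 at row 3 (x2 leaves); pivot element 4/5.
Divide row 3 by 4/5; eliminate column x1 from the other rows.
Row 2 update in column x2: 0 − 2·(5/4) = -5/2.

-5/2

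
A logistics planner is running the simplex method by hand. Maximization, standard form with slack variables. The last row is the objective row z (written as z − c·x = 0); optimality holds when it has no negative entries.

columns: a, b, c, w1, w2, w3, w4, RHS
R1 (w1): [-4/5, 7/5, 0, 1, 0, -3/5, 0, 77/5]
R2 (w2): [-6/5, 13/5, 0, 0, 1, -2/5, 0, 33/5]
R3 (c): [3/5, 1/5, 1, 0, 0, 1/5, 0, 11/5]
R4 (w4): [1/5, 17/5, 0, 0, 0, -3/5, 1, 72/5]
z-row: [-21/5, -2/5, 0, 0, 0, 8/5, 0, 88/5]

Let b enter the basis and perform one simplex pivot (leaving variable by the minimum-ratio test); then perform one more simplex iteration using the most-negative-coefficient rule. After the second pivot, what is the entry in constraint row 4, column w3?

Ratio test on column b — row 1: (77/5)/(7/5) = 11; row 2: (33/5)/(13/5) = 33/13; row 3: (11/5)/(1/5) = 11; row 4: (72/5)/(17/5) = 72/17. Minimum is 33/13 at row 2 (w2 leaves); pivot element 13/5.
Divide row 2 by 13/5; eliminate column b from the other rows.
Second iteration: most negative z-row entry is -57/13 in column a, so a enters.
Ratio test on column a — row 1: entry -2/13 ≤ 0; row 2: entry -6/13 ≤ 0; row 3: (22/13)/(9/13) = 22/9; row 4: (75/13)/(23/13) = 75/23. Minimum is 22/9 at row 3 (c leaves); pivot element 9/13.
Divide row 3 by 9/13; eliminate column a from the other rows.
After both pivots, the entry at constraint row 4, column w3 is -2/3.

-2/3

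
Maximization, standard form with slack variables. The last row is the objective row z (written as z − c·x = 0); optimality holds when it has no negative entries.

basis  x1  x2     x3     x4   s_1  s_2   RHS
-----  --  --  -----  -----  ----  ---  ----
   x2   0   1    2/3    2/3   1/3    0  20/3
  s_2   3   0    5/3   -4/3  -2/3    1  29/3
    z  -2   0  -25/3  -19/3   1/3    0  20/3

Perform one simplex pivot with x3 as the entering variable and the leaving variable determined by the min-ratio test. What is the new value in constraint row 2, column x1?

Ratio test on column x3 — row 1: (20/3)/(2/3) = 10; row 2: (29/3)/(5/3) = 29/5. Minimum is 29/5 at row 2 (s_2 leaves); pivot element 5/3.
Divide row 2 by 5/3; eliminate column x3 from the other rows.
In the new row 2, the x1 entry is the old entry divided by the pivot: 3/(5/3) = 9/5.

9/5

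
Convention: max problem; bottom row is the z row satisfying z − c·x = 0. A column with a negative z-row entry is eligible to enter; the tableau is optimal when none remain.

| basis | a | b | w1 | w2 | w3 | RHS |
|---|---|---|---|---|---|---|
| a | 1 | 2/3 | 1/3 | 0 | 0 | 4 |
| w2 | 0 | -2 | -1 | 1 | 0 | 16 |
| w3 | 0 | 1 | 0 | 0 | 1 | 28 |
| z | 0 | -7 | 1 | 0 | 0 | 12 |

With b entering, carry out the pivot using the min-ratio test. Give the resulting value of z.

54

Ratio test on column b — row 1: 4/(2/3) = 6; row 2: entry -2 ≤ 0; row 3: 28/1 = 28. Minimum is 6 at row 1 (a leaves); pivot element 2/3.
Pivot on row 1; the z-row RHS becomes 12 − (-7)·6 = 54.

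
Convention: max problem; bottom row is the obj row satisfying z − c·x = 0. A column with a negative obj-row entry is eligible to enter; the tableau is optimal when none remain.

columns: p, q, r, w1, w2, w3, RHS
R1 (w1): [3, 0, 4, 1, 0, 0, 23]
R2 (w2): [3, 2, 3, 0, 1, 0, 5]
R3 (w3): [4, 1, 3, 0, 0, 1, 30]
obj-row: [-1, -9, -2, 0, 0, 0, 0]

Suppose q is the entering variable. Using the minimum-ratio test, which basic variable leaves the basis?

w2

Column q entries and ratios — w1: 0 ≤ 0, skip; w2: 5/2 = 5/2; w3: 30/1 = 30.
Smallest ratio is 5/2 in the row of w2, so w2 leaves.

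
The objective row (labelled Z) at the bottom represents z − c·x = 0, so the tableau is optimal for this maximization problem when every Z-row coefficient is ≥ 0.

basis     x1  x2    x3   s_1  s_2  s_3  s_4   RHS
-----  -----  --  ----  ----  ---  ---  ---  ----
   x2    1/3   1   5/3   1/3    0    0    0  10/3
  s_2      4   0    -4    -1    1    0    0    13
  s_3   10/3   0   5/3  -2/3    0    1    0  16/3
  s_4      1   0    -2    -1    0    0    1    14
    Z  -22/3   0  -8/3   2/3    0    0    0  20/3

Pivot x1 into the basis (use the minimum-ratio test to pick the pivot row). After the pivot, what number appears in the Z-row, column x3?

Ratio test on column x1 — row 1: (10/3)/(1/3) = 10; row 2: 13/4 = 13/4; row 3: (16/3)/(10/3) = 8/5; row 4: 14/1 = 14. Minimum is 8/5 at row 3 (s_3 leaves); pivot element 10/3.
Divide row 3 by 10/3; eliminate column x1 from the other rows.
Z-row update in column x3: -8/3 − (-22/3)·(1/2) = 1.

1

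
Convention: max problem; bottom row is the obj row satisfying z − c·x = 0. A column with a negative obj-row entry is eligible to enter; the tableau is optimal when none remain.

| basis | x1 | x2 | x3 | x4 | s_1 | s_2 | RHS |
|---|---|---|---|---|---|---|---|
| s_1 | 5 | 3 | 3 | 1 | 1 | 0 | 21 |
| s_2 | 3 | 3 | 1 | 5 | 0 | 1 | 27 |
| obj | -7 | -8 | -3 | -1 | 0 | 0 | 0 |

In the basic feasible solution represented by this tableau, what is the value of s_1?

21

s_1 is basic (row 1); its value is the RHS of that row, 21.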